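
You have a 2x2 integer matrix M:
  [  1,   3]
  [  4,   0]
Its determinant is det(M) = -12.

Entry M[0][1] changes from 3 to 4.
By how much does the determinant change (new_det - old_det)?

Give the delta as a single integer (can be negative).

Cofactor C_01 = -4
Entry delta = 4 - 3 = 1
Det delta = entry_delta * cofactor = 1 * -4 = -4

Answer: -4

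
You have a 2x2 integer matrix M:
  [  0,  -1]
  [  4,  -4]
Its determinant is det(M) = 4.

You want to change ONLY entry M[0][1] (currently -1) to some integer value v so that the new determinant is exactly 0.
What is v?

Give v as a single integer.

Answer: 0

Derivation:
det is linear in entry M[0][1]: det = old_det + (v - -1) * C_01
Cofactor C_01 = -4
Want det = 0: 4 + (v - -1) * -4 = 0
  (v - -1) = -4 / -4 = 1
  v = -1 + (1) = 0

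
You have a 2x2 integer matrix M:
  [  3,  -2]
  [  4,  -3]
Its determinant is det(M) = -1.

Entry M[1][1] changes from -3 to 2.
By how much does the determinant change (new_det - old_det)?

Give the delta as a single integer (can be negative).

Answer: 15

Derivation:
Cofactor C_11 = 3
Entry delta = 2 - -3 = 5
Det delta = entry_delta * cofactor = 5 * 3 = 15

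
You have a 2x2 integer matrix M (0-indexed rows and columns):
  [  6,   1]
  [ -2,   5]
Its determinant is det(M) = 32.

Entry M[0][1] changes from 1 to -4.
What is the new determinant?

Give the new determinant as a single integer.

Answer: 22

Derivation:
det is linear in row 0: changing M[0][1] by delta changes det by delta * cofactor(0,1).
Cofactor C_01 = (-1)^(0+1) * minor(0,1) = 2
Entry delta = -4 - 1 = -5
Det delta = -5 * 2 = -10
New det = 32 + -10 = 22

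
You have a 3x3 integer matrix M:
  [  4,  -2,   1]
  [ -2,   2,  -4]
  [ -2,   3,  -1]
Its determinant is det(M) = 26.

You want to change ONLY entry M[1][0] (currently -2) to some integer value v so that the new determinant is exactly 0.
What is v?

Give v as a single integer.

Answer: -28

Derivation:
det is linear in entry M[1][0]: det = old_det + (v - -2) * C_10
Cofactor C_10 = 1
Want det = 0: 26 + (v - -2) * 1 = 0
  (v - -2) = -26 / 1 = -26
  v = -2 + (-26) = -28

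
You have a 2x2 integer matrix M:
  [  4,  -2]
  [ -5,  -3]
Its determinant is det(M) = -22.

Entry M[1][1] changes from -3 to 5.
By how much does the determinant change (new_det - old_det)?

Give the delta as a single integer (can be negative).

Answer: 32

Derivation:
Cofactor C_11 = 4
Entry delta = 5 - -3 = 8
Det delta = entry_delta * cofactor = 8 * 4 = 32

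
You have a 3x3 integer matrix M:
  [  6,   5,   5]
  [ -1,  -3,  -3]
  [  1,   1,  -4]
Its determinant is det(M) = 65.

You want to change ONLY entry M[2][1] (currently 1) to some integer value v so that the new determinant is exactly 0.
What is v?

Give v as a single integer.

Answer: -4

Derivation:
det is linear in entry M[2][1]: det = old_det + (v - 1) * C_21
Cofactor C_21 = 13
Want det = 0: 65 + (v - 1) * 13 = 0
  (v - 1) = -65 / 13 = -5
  v = 1 + (-5) = -4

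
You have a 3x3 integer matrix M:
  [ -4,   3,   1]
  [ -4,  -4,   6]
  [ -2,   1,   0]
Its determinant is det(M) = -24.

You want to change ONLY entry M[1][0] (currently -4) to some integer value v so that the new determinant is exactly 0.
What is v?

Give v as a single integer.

Answer: 20

Derivation:
det is linear in entry M[1][0]: det = old_det + (v - -4) * C_10
Cofactor C_10 = 1
Want det = 0: -24 + (v - -4) * 1 = 0
  (v - -4) = 24 / 1 = 24
  v = -4 + (24) = 20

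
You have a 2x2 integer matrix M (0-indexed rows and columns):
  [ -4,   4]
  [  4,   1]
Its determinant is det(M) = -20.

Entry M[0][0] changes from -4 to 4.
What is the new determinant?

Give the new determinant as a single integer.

det is linear in row 0: changing M[0][0] by delta changes det by delta * cofactor(0,0).
Cofactor C_00 = (-1)^(0+0) * minor(0,0) = 1
Entry delta = 4 - -4 = 8
Det delta = 8 * 1 = 8
New det = -20 + 8 = -12

Answer: -12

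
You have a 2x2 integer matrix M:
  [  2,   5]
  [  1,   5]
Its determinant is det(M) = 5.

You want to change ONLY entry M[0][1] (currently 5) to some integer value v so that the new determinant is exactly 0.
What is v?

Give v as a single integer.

Answer: 10

Derivation:
det is linear in entry M[0][1]: det = old_det + (v - 5) * C_01
Cofactor C_01 = -1
Want det = 0: 5 + (v - 5) * -1 = 0
  (v - 5) = -5 / -1 = 5
  v = 5 + (5) = 10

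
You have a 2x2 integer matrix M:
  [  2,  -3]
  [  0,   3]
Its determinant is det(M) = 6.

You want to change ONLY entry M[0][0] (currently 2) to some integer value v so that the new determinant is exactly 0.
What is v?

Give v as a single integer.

Answer: 0

Derivation:
det is linear in entry M[0][0]: det = old_det + (v - 2) * C_00
Cofactor C_00 = 3
Want det = 0: 6 + (v - 2) * 3 = 0
  (v - 2) = -6 / 3 = -2
  v = 2 + (-2) = 0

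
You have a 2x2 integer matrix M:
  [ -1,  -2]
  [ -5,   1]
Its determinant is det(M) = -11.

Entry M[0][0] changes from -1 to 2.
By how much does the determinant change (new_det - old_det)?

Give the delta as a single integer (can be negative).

Cofactor C_00 = 1
Entry delta = 2 - -1 = 3
Det delta = entry_delta * cofactor = 3 * 1 = 3

Answer: 3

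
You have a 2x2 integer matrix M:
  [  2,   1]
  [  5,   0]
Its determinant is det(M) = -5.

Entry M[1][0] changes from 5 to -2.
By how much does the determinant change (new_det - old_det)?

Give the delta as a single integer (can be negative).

Cofactor C_10 = -1
Entry delta = -2 - 5 = -7
Det delta = entry_delta * cofactor = -7 * -1 = 7

Answer: 7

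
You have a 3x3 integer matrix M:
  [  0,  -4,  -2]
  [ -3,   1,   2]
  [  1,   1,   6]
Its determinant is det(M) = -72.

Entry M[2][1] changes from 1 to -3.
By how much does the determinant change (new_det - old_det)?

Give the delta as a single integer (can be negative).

Answer: -24

Derivation:
Cofactor C_21 = 6
Entry delta = -3 - 1 = -4
Det delta = entry_delta * cofactor = -4 * 6 = -24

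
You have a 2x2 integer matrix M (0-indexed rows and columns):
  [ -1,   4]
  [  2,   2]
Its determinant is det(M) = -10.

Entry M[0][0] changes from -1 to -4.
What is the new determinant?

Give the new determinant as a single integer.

Answer: -16

Derivation:
det is linear in row 0: changing M[0][0] by delta changes det by delta * cofactor(0,0).
Cofactor C_00 = (-1)^(0+0) * minor(0,0) = 2
Entry delta = -4 - -1 = -3
Det delta = -3 * 2 = -6
New det = -10 + -6 = -16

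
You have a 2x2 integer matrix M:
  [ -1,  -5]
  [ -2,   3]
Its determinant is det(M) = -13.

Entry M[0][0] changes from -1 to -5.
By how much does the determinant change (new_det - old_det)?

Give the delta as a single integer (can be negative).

Answer: -12

Derivation:
Cofactor C_00 = 3
Entry delta = -5 - -1 = -4
Det delta = entry_delta * cofactor = -4 * 3 = -12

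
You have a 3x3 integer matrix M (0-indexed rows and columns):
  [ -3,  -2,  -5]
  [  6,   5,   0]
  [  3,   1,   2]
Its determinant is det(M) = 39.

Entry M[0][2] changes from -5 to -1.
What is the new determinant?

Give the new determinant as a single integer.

Answer: 3

Derivation:
det is linear in row 0: changing M[0][2] by delta changes det by delta * cofactor(0,2).
Cofactor C_02 = (-1)^(0+2) * minor(0,2) = -9
Entry delta = -1 - -5 = 4
Det delta = 4 * -9 = -36
New det = 39 + -36 = 3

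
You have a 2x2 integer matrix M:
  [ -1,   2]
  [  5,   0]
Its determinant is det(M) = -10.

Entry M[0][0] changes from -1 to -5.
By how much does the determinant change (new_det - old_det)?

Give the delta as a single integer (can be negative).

Cofactor C_00 = 0
Entry delta = -5 - -1 = -4
Det delta = entry_delta * cofactor = -4 * 0 = 0

Answer: 0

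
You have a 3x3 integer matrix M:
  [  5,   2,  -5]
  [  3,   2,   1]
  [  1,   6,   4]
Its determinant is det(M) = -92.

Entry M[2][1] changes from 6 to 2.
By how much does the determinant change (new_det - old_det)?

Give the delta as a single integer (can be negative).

Cofactor C_21 = -20
Entry delta = 2 - 6 = -4
Det delta = entry_delta * cofactor = -4 * -20 = 80

Answer: 80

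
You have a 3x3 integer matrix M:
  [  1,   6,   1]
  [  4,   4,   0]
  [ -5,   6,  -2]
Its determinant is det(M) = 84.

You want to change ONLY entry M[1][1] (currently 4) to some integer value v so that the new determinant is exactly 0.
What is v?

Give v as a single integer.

det is linear in entry M[1][1]: det = old_det + (v - 4) * C_11
Cofactor C_11 = 3
Want det = 0: 84 + (v - 4) * 3 = 0
  (v - 4) = -84 / 3 = -28
  v = 4 + (-28) = -24

Answer: -24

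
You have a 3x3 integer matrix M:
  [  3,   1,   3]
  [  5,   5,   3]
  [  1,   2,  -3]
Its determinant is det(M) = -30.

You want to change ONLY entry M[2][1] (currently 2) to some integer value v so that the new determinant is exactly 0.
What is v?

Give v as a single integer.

det is linear in entry M[2][1]: det = old_det + (v - 2) * C_21
Cofactor C_21 = 6
Want det = 0: -30 + (v - 2) * 6 = 0
  (v - 2) = 30 / 6 = 5
  v = 2 + (5) = 7

Answer: 7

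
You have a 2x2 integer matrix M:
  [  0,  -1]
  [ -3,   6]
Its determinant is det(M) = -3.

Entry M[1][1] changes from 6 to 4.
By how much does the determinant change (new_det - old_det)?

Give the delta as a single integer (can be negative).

Cofactor C_11 = 0
Entry delta = 4 - 6 = -2
Det delta = entry_delta * cofactor = -2 * 0 = 0

Answer: 0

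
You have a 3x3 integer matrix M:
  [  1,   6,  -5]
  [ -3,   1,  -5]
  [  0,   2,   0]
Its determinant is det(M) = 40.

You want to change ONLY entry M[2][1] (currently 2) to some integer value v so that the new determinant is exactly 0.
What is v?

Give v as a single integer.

Answer: 0

Derivation:
det is linear in entry M[2][1]: det = old_det + (v - 2) * C_21
Cofactor C_21 = 20
Want det = 0: 40 + (v - 2) * 20 = 0
  (v - 2) = -40 / 20 = -2
  v = 2 + (-2) = 0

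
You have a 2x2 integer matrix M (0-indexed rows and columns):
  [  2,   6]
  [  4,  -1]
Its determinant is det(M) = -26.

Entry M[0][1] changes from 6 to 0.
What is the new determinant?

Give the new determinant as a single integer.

Answer: -2

Derivation:
det is linear in row 0: changing M[0][1] by delta changes det by delta * cofactor(0,1).
Cofactor C_01 = (-1)^(0+1) * minor(0,1) = -4
Entry delta = 0 - 6 = -6
Det delta = -6 * -4 = 24
New det = -26 + 24 = -2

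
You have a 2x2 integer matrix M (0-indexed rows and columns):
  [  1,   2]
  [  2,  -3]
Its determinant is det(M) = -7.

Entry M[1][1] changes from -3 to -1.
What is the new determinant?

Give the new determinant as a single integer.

det is linear in row 1: changing M[1][1] by delta changes det by delta * cofactor(1,1).
Cofactor C_11 = (-1)^(1+1) * minor(1,1) = 1
Entry delta = -1 - -3 = 2
Det delta = 2 * 1 = 2
New det = -7 + 2 = -5

Answer: -5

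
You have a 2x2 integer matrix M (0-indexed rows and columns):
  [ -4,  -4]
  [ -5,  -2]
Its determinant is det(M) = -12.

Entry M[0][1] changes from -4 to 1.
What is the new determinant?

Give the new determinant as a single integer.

det is linear in row 0: changing M[0][1] by delta changes det by delta * cofactor(0,1).
Cofactor C_01 = (-1)^(0+1) * minor(0,1) = 5
Entry delta = 1 - -4 = 5
Det delta = 5 * 5 = 25
New det = -12 + 25 = 13

Answer: 13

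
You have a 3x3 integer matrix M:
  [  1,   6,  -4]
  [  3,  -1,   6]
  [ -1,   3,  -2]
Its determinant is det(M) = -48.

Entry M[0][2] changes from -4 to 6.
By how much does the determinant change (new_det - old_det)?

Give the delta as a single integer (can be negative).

Cofactor C_02 = 8
Entry delta = 6 - -4 = 10
Det delta = entry_delta * cofactor = 10 * 8 = 80

Answer: 80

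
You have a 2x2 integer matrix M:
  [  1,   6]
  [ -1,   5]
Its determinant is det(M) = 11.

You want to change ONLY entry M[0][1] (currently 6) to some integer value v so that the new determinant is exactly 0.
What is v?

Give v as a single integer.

det is linear in entry M[0][1]: det = old_det + (v - 6) * C_01
Cofactor C_01 = 1
Want det = 0: 11 + (v - 6) * 1 = 0
  (v - 6) = -11 / 1 = -11
  v = 6 + (-11) = -5

Answer: -5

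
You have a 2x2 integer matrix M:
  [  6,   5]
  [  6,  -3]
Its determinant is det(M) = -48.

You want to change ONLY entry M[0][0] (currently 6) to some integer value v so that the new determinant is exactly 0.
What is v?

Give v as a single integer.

det is linear in entry M[0][0]: det = old_det + (v - 6) * C_00
Cofactor C_00 = -3
Want det = 0: -48 + (v - 6) * -3 = 0
  (v - 6) = 48 / -3 = -16
  v = 6 + (-16) = -10

Answer: -10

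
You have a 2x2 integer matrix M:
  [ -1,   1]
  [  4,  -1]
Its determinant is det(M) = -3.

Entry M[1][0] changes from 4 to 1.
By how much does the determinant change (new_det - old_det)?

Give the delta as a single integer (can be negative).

Answer: 3

Derivation:
Cofactor C_10 = -1
Entry delta = 1 - 4 = -3
Det delta = entry_delta * cofactor = -3 * -1 = 3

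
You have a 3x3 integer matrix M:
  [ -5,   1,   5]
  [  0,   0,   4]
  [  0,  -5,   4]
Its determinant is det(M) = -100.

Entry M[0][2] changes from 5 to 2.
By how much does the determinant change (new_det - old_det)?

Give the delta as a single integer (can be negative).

Answer: 0

Derivation:
Cofactor C_02 = 0
Entry delta = 2 - 5 = -3
Det delta = entry_delta * cofactor = -3 * 0 = 0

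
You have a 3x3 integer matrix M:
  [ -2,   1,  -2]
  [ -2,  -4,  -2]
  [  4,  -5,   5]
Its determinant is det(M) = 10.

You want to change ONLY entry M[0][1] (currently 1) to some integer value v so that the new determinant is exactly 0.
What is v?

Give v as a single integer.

det is linear in entry M[0][1]: det = old_det + (v - 1) * C_01
Cofactor C_01 = 2
Want det = 0: 10 + (v - 1) * 2 = 0
  (v - 1) = -10 / 2 = -5
  v = 1 + (-5) = -4

Answer: -4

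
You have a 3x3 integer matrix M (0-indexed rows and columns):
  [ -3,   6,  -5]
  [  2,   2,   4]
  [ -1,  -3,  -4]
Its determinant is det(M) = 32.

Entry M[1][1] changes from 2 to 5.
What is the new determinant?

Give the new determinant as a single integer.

det is linear in row 1: changing M[1][1] by delta changes det by delta * cofactor(1,1).
Cofactor C_11 = (-1)^(1+1) * minor(1,1) = 7
Entry delta = 5 - 2 = 3
Det delta = 3 * 7 = 21
New det = 32 + 21 = 53

Answer: 53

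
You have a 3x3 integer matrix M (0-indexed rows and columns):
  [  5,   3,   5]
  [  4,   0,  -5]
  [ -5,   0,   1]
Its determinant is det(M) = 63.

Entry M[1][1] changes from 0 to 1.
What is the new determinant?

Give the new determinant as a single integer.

Answer: 93

Derivation:
det is linear in row 1: changing M[1][1] by delta changes det by delta * cofactor(1,1).
Cofactor C_11 = (-1)^(1+1) * minor(1,1) = 30
Entry delta = 1 - 0 = 1
Det delta = 1 * 30 = 30
New det = 63 + 30 = 93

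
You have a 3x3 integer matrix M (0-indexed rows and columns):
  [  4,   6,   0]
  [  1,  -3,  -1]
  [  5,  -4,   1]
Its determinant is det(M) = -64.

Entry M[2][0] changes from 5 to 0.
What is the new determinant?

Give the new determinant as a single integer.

Answer: -34

Derivation:
det is linear in row 2: changing M[2][0] by delta changes det by delta * cofactor(2,0).
Cofactor C_20 = (-1)^(2+0) * minor(2,0) = -6
Entry delta = 0 - 5 = -5
Det delta = -5 * -6 = 30
New det = -64 + 30 = -34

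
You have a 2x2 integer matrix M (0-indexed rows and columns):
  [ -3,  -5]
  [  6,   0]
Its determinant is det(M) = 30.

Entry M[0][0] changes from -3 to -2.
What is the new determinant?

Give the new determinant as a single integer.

Answer: 30

Derivation:
det is linear in row 0: changing M[0][0] by delta changes det by delta * cofactor(0,0).
Cofactor C_00 = (-1)^(0+0) * minor(0,0) = 0
Entry delta = -2 - -3 = 1
Det delta = 1 * 0 = 0
New det = 30 + 0 = 30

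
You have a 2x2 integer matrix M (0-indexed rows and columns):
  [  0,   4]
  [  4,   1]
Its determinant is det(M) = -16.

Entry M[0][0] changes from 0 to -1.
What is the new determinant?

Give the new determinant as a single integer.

det is linear in row 0: changing M[0][0] by delta changes det by delta * cofactor(0,0).
Cofactor C_00 = (-1)^(0+0) * minor(0,0) = 1
Entry delta = -1 - 0 = -1
Det delta = -1 * 1 = -1
New det = -16 + -1 = -17

Answer: -17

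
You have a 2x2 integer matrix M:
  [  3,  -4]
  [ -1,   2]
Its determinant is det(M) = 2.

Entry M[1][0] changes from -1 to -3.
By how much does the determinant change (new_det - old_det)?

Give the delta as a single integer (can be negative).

Cofactor C_10 = 4
Entry delta = -3 - -1 = -2
Det delta = entry_delta * cofactor = -2 * 4 = -8

Answer: -8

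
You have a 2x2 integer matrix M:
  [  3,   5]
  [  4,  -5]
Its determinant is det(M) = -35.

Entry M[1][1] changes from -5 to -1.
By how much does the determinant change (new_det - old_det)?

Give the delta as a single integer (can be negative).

Answer: 12

Derivation:
Cofactor C_11 = 3
Entry delta = -1 - -5 = 4
Det delta = entry_delta * cofactor = 4 * 3 = 12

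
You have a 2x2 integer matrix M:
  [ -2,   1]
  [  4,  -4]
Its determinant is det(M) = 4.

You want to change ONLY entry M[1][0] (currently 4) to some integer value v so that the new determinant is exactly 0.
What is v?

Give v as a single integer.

Answer: 8

Derivation:
det is linear in entry M[1][0]: det = old_det + (v - 4) * C_10
Cofactor C_10 = -1
Want det = 0: 4 + (v - 4) * -1 = 0
  (v - 4) = -4 / -1 = 4
  v = 4 + (4) = 8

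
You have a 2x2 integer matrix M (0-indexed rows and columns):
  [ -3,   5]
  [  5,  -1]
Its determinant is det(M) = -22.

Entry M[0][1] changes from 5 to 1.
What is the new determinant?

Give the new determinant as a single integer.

Answer: -2

Derivation:
det is linear in row 0: changing M[0][1] by delta changes det by delta * cofactor(0,1).
Cofactor C_01 = (-1)^(0+1) * minor(0,1) = -5
Entry delta = 1 - 5 = -4
Det delta = -4 * -5 = 20
New det = -22 + 20 = -2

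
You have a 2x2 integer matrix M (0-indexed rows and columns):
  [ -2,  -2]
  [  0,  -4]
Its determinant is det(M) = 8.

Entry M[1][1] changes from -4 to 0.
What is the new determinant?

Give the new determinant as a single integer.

Answer: 0

Derivation:
det is linear in row 1: changing M[1][1] by delta changes det by delta * cofactor(1,1).
Cofactor C_11 = (-1)^(1+1) * minor(1,1) = -2
Entry delta = 0 - -4 = 4
Det delta = 4 * -2 = -8
New det = 8 + -8 = 0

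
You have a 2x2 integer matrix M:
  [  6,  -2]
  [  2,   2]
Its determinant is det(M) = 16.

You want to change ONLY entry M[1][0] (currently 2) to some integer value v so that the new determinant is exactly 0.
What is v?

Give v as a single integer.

det is linear in entry M[1][0]: det = old_det + (v - 2) * C_10
Cofactor C_10 = 2
Want det = 0: 16 + (v - 2) * 2 = 0
  (v - 2) = -16 / 2 = -8
  v = 2 + (-8) = -6

Answer: -6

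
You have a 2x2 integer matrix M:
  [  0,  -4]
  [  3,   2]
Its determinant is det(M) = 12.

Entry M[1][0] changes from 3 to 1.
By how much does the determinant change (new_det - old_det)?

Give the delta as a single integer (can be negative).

Cofactor C_10 = 4
Entry delta = 1 - 3 = -2
Det delta = entry_delta * cofactor = -2 * 4 = -8

Answer: -8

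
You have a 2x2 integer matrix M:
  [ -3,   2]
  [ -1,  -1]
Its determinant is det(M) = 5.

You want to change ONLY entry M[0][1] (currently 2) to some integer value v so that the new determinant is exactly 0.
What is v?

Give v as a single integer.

det is linear in entry M[0][1]: det = old_det + (v - 2) * C_01
Cofactor C_01 = 1
Want det = 0: 5 + (v - 2) * 1 = 0
  (v - 2) = -5 / 1 = -5
  v = 2 + (-5) = -3

Answer: -3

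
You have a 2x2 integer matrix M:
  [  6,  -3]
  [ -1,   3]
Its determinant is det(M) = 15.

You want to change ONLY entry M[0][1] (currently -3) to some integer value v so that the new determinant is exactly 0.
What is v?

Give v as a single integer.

Answer: -18

Derivation:
det is linear in entry M[0][1]: det = old_det + (v - -3) * C_01
Cofactor C_01 = 1
Want det = 0: 15 + (v - -3) * 1 = 0
  (v - -3) = -15 / 1 = -15
  v = -3 + (-15) = -18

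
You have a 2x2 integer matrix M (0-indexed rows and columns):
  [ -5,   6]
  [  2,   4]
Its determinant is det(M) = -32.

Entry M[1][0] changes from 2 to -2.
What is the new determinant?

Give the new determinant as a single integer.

det is linear in row 1: changing M[1][0] by delta changes det by delta * cofactor(1,0).
Cofactor C_10 = (-1)^(1+0) * minor(1,0) = -6
Entry delta = -2 - 2 = -4
Det delta = -4 * -6 = 24
New det = -32 + 24 = -8

Answer: -8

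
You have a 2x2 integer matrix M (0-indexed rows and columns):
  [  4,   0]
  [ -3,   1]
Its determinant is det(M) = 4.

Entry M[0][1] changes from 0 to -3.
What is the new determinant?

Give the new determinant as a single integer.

det is linear in row 0: changing M[0][1] by delta changes det by delta * cofactor(0,1).
Cofactor C_01 = (-1)^(0+1) * minor(0,1) = 3
Entry delta = -3 - 0 = -3
Det delta = -3 * 3 = -9
New det = 4 + -9 = -5

Answer: -5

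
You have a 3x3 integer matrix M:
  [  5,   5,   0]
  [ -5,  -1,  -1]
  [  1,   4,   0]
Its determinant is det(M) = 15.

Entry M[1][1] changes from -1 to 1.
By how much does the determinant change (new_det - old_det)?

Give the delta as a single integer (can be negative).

Cofactor C_11 = 0
Entry delta = 1 - -1 = 2
Det delta = entry_delta * cofactor = 2 * 0 = 0

Answer: 0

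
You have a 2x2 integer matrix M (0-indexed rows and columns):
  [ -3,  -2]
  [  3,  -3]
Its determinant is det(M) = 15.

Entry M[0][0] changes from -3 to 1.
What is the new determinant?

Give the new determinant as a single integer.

det is linear in row 0: changing M[0][0] by delta changes det by delta * cofactor(0,0).
Cofactor C_00 = (-1)^(0+0) * minor(0,0) = -3
Entry delta = 1 - -3 = 4
Det delta = 4 * -3 = -12
New det = 15 + -12 = 3

Answer: 3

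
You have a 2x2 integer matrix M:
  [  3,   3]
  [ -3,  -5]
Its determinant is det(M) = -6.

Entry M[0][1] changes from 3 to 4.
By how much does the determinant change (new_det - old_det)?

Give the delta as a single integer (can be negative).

Cofactor C_01 = 3
Entry delta = 4 - 3 = 1
Det delta = entry_delta * cofactor = 1 * 3 = 3

Answer: 3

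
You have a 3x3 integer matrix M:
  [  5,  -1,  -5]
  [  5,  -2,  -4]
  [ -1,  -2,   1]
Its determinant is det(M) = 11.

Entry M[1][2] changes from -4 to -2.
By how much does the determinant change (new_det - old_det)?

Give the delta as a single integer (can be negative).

Answer: 22

Derivation:
Cofactor C_12 = 11
Entry delta = -2 - -4 = 2
Det delta = entry_delta * cofactor = 2 * 11 = 22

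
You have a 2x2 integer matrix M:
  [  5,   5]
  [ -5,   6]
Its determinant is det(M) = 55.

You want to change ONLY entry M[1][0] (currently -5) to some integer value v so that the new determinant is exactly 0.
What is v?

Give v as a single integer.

Answer: 6

Derivation:
det is linear in entry M[1][0]: det = old_det + (v - -5) * C_10
Cofactor C_10 = -5
Want det = 0: 55 + (v - -5) * -5 = 0
  (v - -5) = -55 / -5 = 11
  v = -5 + (11) = 6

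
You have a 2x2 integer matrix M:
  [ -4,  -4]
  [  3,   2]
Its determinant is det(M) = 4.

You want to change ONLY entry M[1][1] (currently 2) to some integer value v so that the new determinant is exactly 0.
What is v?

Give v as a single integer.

Answer: 3

Derivation:
det is linear in entry M[1][1]: det = old_det + (v - 2) * C_11
Cofactor C_11 = -4
Want det = 0: 4 + (v - 2) * -4 = 0
  (v - 2) = -4 / -4 = 1
  v = 2 + (1) = 3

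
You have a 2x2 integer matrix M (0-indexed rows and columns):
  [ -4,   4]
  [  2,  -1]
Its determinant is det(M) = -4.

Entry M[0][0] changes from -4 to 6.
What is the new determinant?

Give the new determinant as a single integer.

det is linear in row 0: changing M[0][0] by delta changes det by delta * cofactor(0,0).
Cofactor C_00 = (-1)^(0+0) * minor(0,0) = -1
Entry delta = 6 - -4 = 10
Det delta = 10 * -1 = -10
New det = -4 + -10 = -14

Answer: -14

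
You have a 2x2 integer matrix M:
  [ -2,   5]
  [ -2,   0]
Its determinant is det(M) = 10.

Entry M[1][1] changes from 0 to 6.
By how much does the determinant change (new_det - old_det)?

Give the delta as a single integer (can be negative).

Cofactor C_11 = -2
Entry delta = 6 - 0 = 6
Det delta = entry_delta * cofactor = 6 * -2 = -12

Answer: -12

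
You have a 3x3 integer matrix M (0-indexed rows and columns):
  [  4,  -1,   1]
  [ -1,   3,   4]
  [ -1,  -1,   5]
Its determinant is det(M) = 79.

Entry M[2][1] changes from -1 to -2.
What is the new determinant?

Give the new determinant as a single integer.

det is linear in row 2: changing M[2][1] by delta changes det by delta * cofactor(2,1).
Cofactor C_21 = (-1)^(2+1) * minor(2,1) = -17
Entry delta = -2 - -1 = -1
Det delta = -1 * -17 = 17
New det = 79 + 17 = 96

Answer: 96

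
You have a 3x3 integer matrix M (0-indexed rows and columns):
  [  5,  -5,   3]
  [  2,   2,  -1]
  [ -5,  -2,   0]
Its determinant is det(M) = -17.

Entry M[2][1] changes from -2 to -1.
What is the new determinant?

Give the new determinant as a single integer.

det is linear in row 2: changing M[2][1] by delta changes det by delta * cofactor(2,1).
Cofactor C_21 = (-1)^(2+1) * minor(2,1) = 11
Entry delta = -1 - -2 = 1
Det delta = 1 * 11 = 11
New det = -17 + 11 = -6

Answer: -6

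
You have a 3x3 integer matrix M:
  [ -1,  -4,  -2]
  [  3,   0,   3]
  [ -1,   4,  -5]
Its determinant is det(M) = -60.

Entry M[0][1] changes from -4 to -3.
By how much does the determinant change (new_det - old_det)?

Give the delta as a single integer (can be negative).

Cofactor C_01 = 12
Entry delta = -3 - -4 = 1
Det delta = entry_delta * cofactor = 1 * 12 = 12

Answer: 12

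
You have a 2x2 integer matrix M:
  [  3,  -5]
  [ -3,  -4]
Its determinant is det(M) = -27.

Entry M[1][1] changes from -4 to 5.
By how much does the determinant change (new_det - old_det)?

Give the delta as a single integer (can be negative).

Cofactor C_11 = 3
Entry delta = 5 - -4 = 9
Det delta = entry_delta * cofactor = 9 * 3 = 27

Answer: 27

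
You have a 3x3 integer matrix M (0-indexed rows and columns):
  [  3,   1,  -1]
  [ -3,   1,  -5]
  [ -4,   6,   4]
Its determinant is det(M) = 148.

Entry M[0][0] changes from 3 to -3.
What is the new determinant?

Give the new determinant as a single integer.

det is linear in row 0: changing M[0][0] by delta changes det by delta * cofactor(0,0).
Cofactor C_00 = (-1)^(0+0) * minor(0,0) = 34
Entry delta = -3 - 3 = -6
Det delta = -6 * 34 = -204
New det = 148 + -204 = -56

Answer: -56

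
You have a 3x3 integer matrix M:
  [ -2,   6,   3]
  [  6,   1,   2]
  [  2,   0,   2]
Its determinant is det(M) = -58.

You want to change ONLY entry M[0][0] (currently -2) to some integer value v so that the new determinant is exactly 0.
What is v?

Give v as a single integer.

det is linear in entry M[0][0]: det = old_det + (v - -2) * C_00
Cofactor C_00 = 2
Want det = 0: -58 + (v - -2) * 2 = 0
  (v - -2) = 58 / 2 = 29
  v = -2 + (29) = 27

Answer: 27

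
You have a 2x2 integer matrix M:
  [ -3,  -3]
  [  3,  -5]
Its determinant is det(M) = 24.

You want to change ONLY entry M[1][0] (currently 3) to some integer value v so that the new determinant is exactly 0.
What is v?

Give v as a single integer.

det is linear in entry M[1][0]: det = old_det + (v - 3) * C_10
Cofactor C_10 = 3
Want det = 0: 24 + (v - 3) * 3 = 0
  (v - 3) = -24 / 3 = -8
  v = 3 + (-8) = -5

Answer: -5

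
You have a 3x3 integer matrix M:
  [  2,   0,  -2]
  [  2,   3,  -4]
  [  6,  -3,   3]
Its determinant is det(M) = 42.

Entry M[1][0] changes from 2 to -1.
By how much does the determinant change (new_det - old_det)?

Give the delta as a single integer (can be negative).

Answer: -18

Derivation:
Cofactor C_10 = 6
Entry delta = -1 - 2 = -3
Det delta = entry_delta * cofactor = -3 * 6 = -18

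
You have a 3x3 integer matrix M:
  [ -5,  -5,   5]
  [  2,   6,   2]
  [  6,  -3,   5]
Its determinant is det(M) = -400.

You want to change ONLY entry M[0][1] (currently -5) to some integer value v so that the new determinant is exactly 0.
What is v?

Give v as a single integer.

det is linear in entry M[0][1]: det = old_det + (v - -5) * C_01
Cofactor C_01 = 2
Want det = 0: -400 + (v - -5) * 2 = 0
  (v - -5) = 400 / 2 = 200
  v = -5 + (200) = 195

Answer: 195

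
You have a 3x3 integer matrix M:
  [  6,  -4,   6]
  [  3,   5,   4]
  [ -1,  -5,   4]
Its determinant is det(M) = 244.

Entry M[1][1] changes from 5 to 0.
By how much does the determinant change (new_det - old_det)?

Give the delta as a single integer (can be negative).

Answer: -150

Derivation:
Cofactor C_11 = 30
Entry delta = 0 - 5 = -5
Det delta = entry_delta * cofactor = -5 * 30 = -150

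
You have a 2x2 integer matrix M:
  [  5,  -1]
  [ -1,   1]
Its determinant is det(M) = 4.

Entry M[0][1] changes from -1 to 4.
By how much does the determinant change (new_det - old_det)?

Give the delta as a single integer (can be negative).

Answer: 5

Derivation:
Cofactor C_01 = 1
Entry delta = 4 - -1 = 5
Det delta = entry_delta * cofactor = 5 * 1 = 5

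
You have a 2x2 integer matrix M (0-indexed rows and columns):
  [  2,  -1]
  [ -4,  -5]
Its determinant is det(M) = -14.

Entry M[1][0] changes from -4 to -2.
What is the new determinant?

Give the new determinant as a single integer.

Answer: -12

Derivation:
det is linear in row 1: changing M[1][0] by delta changes det by delta * cofactor(1,0).
Cofactor C_10 = (-1)^(1+0) * minor(1,0) = 1
Entry delta = -2 - -4 = 2
Det delta = 2 * 1 = 2
New det = -14 + 2 = -12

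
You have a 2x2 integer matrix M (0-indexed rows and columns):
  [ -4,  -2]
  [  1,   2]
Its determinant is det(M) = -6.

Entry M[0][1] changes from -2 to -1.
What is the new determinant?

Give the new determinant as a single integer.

Answer: -7

Derivation:
det is linear in row 0: changing M[0][1] by delta changes det by delta * cofactor(0,1).
Cofactor C_01 = (-1)^(0+1) * minor(0,1) = -1
Entry delta = -1 - -2 = 1
Det delta = 1 * -1 = -1
New det = -6 + -1 = -7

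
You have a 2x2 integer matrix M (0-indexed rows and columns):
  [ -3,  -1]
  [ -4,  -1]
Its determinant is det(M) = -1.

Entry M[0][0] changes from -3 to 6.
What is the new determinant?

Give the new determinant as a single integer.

det is linear in row 0: changing M[0][0] by delta changes det by delta * cofactor(0,0).
Cofactor C_00 = (-1)^(0+0) * minor(0,0) = -1
Entry delta = 6 - -3 = 9
Det delta = 9 * -1 = -9
New det = -1 + -9 = -10

Answer: -10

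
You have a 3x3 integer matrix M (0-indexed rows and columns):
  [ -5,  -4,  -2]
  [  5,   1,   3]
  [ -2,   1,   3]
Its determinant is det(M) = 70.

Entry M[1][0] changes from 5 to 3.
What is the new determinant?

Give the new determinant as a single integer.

det is linear in row 1: changing M[1][0] by delta changes det by delta * cofactor(1,0).
Cofactor C_10 = (-1)^(1+0) * minor(1,0) = 10
Entry delta = 3 - 5 = -2
Det delta = -2 * 10 = -20
New det = 70 + -20 = 50

Answer: 50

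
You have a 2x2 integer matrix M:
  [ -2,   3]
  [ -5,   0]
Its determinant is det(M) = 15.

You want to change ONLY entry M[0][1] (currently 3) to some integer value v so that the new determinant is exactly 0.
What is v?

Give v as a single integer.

Answer: 0

Derivation:
det is linear in entry M[0][1]: det = old_det + (v - 3) * C_01
Cofactor C_01 = 5
Want det = 0: 15 + (v - 3) * 5 = 0
  (v - 3) = -15 / 5 = -3
  v = 3 + (-3) = 0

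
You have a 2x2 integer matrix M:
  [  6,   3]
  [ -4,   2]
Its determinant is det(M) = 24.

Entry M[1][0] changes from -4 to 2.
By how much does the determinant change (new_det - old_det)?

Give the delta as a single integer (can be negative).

Answer: -18

Derivation:
Cofactor C_10 = -3
Entry delta = 2 - -4 = 6
Det delta = entry_delta * cofactor = 6 * -3 = -18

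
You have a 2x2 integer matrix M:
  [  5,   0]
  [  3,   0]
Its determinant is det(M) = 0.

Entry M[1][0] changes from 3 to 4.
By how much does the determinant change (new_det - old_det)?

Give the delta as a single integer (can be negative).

Answer: 0

Derivation:
Cofactor C_10 = 0
Entry delta = 4 - 3 = 1
Det delta = entry_delta * cofactor = 1 * 0 = 0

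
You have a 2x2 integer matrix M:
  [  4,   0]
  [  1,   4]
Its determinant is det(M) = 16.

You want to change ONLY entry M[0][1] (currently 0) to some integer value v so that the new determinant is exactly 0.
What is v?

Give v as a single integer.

det is linear in entry M[0][1]: det = old_det + (v - 0) * C_01
Cofactor C_01 = -1
Want det = 0: 16 + (v - 0) * -1 = 0
  (v - 0) = -16 / -1 = 16
  v = 0 + (16) = 16

Answer: 16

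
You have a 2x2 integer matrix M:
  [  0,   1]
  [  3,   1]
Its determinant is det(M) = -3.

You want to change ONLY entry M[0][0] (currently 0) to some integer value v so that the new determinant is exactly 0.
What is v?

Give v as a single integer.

det is linear in entry M[0][0]: det = old_det + (v - 0) * C_00
Cofactor C_00 = 1
Want det = 0: -3 + (v - 0) * 1 = 0
  (v - 0) = 3 / 1 = 3
  v = 0 + (3) = 3

Answer: 3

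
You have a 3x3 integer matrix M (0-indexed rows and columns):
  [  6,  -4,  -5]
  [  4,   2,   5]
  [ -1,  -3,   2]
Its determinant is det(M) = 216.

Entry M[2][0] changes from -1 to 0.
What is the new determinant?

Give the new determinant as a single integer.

det is linear in row 2: changing M[2][0] by delta changes det by delta * cofactor(2,0).
Cofactor C_20 = (-1)^(2+0) * minor(2,0) = -10
Entry delta = 0 - -1 = 1
Det delta = 1 * -10 = -10
New det = 216 + -10 = 206

Answer: 206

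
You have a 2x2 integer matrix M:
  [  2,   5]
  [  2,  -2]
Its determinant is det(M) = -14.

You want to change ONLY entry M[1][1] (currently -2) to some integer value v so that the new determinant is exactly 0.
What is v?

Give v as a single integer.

Answer: 5

Derivation:
det is linear in entry M[1][1]: det = old_det + (v - -2) * C_11
Cofactor C_11 = 2
Want det = 0: -14 + (v - -2) * 2 = 0
  (v - -2) = 14 / 2 = 7
  v = -2 + (7) = 5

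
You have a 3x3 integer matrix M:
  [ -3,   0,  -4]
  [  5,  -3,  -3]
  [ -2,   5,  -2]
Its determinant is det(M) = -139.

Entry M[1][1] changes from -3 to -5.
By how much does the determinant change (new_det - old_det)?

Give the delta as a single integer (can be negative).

Cofactor C_11 = -2
Entry delta = -5 - -3 = -2
Det delta = entry_delta * cofactor = -2 * -2 = 4

Answer: 4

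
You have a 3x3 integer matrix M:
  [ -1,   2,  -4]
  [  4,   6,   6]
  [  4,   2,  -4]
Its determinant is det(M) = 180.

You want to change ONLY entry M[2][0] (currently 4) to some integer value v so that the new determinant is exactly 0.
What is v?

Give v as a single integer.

det is linear in entry M[2][0]: det = old_det + (v - 4) * C_20
Cofactor C_20 = 36
Want det = 0: 180 + (v - 4) * 36 = 0
  (v - 4) = -180 / 36 = -5
  v = 4 + (-5) = -1

Answer: -1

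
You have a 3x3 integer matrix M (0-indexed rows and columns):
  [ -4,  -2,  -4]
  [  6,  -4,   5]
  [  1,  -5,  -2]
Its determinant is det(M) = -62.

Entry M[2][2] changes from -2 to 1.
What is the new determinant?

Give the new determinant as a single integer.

Answer: 22

Derivation:
det is linear in row 2: changing M[2][2] by delta changes det by delta * cofactor(2,2).
Cofactor C_22 = (-1)^(2+2) * minor(2,2) = 28
Entry delta = 1 - -2 = 3
Det delta = 3 * 28 = 84
New det = -62 + 84 = 22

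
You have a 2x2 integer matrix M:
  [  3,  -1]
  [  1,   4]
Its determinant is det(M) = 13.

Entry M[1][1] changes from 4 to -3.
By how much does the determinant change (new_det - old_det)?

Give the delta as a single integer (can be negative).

Cofactor C_11 = 3
Entry delta = -3 - 4 = -7
Det delta = entry_delta * cofactor = -7 * 3 = -21

Answer: -21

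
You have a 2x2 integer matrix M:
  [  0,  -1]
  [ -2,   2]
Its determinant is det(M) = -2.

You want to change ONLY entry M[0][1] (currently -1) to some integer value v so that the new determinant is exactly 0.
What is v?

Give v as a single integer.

det is linear in entry M[0][1]: det = old_det + (v - -1) * C_01
Cofactor C_01 = 2
Want det = 0: -2 + (v - -1) * 2 = 0
  (v - -1) = 2 / 2 = 1
  v = -1 + (1) = 0

Answer: 0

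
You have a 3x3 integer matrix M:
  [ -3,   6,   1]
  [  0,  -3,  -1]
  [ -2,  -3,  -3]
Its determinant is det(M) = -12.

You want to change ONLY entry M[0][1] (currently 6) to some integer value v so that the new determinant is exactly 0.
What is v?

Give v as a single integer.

Answer: 12

Derivation:
det is linear in entry M[0][1]: det = old_det + (v - 6) * C_01
Cofactor C_01 = 2
Want det = 0: -12 + (v - 6) * 2 = 0
  (v - 6) = 12 / 2 = 6
  v = 6 + (6) = 12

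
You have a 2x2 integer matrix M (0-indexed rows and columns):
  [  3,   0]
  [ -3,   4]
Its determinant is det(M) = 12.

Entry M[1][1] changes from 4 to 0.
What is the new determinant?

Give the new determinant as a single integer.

Answer: 0

Derivation:
det is linear in row 1: changing M[1][1] by delta changes det by delta * cofactor(1,1).
Cofactor C_11 = (-1)^(1+1) * minor(1,1) = 3
Entry delta = 0 - 4 = -4
Det delta = -4 * 3 = -12
New det = 12 + -12 = 0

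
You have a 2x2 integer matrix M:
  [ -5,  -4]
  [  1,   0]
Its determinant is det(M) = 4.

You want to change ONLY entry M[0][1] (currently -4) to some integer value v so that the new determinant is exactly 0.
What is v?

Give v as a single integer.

Answer: 0

Derivation:
det is linear in entry M[0][1]: det = old_det + (v - -4) * C_01
Cofactor C_01 = -1
Want det = 0: 4 + (v - -4) * -1 = 0
  (v - -4) = -4 / -1 = 4
  v = -4 + (4) = 0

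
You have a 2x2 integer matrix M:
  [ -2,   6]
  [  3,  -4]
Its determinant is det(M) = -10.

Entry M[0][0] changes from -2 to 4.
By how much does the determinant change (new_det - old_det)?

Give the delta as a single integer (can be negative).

Cofactor C_00 = -4
Entry delta = 4 - -2 = 6
Det delta = entry_delta * cofactor = 6 * -4 = -24

Answer: -24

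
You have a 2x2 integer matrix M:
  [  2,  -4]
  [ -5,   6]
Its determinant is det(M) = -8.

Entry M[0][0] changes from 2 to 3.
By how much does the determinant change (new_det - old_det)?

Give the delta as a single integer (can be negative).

Cofactor C_00 = 6
Entry delta = 3 - 2 = 1
Det delta = entry_delta * cofactor = 1 * 6 = 6

Answer: 6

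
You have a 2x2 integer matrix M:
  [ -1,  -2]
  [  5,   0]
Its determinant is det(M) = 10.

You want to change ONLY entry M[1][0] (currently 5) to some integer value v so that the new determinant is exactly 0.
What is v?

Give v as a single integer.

Answer: 0

Derivation:
det is linear in entry M[1][0]: det = old_det + (v - 5) * C_10
Cofactor C_10 = 2
Want det = 0: 10 + (v - 5) * 2 = 0
  (v - 5) = -10 / 2 = -5
  v = 5 + (-5) = 0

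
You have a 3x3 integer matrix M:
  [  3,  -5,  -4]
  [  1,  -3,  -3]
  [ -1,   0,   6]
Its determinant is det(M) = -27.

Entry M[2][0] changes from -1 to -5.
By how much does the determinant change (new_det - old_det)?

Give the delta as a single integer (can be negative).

Answer: -12

Derivation:
Cofactor C_20 = 3
Entry delta = -5 - -1 = -4
Det delta = entry_delta * cofactor = -4 * 3 = -12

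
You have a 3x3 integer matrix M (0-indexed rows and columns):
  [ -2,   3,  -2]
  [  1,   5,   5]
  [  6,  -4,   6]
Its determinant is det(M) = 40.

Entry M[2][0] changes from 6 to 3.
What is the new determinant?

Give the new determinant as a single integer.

det is linear in row 2: changing M[2][0] by delta changes det by delta * cofactor(2,0).
Cofactor C_20 = (-1)^(2+0) * minor(2,0) = 25
Entry delta = 3 - 6 = -3
Det delta = -3 * 25 = -75
New det = 40 + -75 = -35

Answer: -35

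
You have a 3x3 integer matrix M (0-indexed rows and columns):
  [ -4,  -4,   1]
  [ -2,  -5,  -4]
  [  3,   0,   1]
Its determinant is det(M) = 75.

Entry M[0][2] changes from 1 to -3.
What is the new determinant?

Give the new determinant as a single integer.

det is linear in row 0: changing M[0][2] by delta changes det by delta * cofactor(0,2).
Cofactor C_02 = (-1)^(0+2) * minor(0,2) = 15
Entry delta = -3 - 1 = -4
Det delta = -4 * 15 = -60
New det = 75 + -60 = 15

Answer: 15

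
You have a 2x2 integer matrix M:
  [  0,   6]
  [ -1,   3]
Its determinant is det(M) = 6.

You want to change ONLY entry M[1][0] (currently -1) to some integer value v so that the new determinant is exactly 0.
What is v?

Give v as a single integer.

Answer: 0

Derivation:
det is linear in entry M[1][0]: det = old_det + (v - -1) * C_10
Cofactor C_10 = -6
Want det = 0: 6 + (v - -1) * -6 = 0
  (v - -1) = -6 / -6 = 1
  v = -1 + (1) = 0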